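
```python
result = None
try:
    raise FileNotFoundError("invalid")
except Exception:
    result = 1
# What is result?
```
1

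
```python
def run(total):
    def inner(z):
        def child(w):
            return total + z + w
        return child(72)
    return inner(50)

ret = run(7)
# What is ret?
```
129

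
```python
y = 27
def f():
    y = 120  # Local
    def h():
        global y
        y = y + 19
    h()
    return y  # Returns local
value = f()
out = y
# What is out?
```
46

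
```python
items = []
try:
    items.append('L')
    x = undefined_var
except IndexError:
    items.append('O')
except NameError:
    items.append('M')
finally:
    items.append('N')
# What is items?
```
['L', 'M', 'N']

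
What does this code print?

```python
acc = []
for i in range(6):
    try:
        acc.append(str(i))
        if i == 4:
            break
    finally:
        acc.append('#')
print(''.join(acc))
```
0#1#2#3#4#

finally runs even when breaking out of loop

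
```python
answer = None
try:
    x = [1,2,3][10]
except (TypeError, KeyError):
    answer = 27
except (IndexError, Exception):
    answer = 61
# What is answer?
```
61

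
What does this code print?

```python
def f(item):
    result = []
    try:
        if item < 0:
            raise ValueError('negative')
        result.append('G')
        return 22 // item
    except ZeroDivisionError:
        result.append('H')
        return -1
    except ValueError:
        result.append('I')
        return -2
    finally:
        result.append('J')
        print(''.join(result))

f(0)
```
GHJ

item=0 causes ZeroDivisionError, caught, finally prints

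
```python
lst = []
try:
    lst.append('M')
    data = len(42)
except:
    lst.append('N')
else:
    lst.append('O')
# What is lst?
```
['M', 'N']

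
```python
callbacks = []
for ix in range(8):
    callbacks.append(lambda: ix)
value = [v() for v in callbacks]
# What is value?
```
[7, 7, 7, 7, 7, 7, 7, 7]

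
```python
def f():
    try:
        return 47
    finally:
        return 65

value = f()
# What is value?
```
65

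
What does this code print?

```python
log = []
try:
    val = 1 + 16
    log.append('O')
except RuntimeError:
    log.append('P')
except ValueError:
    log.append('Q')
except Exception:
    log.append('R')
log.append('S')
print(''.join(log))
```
OS

No exception, try block completes normally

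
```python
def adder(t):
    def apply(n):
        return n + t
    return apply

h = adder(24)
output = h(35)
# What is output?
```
59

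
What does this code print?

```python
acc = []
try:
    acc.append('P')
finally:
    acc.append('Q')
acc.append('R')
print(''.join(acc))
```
PQR

try/finally without except, no exception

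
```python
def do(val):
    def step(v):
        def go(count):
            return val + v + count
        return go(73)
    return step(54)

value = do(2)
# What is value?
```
129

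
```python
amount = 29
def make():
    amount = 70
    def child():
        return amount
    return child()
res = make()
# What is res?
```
70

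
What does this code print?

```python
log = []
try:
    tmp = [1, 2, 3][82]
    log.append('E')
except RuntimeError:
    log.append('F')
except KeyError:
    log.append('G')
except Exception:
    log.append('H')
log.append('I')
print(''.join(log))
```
HI

IndexError not specifically caught, falls to Exception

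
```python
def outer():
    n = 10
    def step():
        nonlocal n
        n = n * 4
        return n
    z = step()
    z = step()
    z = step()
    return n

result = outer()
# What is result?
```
640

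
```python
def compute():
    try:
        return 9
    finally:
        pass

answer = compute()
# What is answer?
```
9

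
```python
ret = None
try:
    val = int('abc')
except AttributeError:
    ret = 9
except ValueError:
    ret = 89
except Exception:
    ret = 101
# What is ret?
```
89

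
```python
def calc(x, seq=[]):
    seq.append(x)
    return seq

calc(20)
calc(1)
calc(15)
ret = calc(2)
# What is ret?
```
[20, 1, 15, 2]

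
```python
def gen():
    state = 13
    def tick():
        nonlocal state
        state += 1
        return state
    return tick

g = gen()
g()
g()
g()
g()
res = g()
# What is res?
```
18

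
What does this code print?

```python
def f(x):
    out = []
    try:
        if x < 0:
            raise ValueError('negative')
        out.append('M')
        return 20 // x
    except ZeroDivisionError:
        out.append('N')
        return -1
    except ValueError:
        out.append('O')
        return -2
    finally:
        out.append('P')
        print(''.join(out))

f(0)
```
MNP

x=0 causes ZeroDivisionError, caught, finally prints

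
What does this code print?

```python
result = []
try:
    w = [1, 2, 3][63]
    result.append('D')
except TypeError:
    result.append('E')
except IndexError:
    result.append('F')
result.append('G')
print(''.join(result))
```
FG

IndexError is caught by its specific handler, not TypeError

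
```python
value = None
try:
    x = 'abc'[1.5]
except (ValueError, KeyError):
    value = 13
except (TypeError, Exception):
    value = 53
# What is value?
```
53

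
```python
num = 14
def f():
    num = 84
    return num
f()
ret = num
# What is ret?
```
14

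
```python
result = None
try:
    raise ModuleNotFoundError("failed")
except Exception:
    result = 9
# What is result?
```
9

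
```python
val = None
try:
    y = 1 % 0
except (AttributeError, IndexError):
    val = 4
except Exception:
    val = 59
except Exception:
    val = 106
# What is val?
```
59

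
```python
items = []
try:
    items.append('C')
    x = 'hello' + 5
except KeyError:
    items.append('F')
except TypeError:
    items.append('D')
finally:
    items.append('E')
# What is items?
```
['C', 'D', 'E']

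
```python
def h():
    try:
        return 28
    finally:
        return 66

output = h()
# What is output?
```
66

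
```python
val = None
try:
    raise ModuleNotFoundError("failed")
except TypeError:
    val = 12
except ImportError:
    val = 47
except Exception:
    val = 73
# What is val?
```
47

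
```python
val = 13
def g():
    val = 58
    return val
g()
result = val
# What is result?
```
13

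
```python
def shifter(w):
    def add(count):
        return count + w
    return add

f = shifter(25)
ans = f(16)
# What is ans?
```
41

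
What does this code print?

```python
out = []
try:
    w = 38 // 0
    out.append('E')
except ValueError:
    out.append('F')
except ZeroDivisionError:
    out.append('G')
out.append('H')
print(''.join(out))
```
GH

ZeroDivisionError is caught by its specific handler, not ValueError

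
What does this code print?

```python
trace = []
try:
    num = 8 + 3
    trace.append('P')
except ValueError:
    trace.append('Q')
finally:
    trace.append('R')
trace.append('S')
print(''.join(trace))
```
PRS

finally runs after normal execution too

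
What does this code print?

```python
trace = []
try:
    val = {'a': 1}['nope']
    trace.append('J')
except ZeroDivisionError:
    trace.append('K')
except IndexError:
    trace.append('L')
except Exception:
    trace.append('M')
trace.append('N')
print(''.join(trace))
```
MN

KeyError not specifically caught, falls to Exception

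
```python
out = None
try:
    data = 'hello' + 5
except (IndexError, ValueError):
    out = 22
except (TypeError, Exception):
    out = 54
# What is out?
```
54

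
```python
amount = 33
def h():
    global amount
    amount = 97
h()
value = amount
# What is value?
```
97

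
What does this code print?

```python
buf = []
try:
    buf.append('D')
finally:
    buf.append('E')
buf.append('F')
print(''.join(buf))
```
DEF

try/finally without except, no exception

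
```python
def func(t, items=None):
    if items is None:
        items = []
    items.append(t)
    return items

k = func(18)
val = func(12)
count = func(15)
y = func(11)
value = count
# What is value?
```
[15]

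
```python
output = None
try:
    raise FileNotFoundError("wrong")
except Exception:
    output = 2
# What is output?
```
2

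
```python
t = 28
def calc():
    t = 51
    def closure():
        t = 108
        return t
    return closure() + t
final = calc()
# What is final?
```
159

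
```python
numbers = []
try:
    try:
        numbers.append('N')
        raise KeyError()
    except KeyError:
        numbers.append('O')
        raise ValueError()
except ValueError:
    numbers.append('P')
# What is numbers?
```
['N', 'O', 'P']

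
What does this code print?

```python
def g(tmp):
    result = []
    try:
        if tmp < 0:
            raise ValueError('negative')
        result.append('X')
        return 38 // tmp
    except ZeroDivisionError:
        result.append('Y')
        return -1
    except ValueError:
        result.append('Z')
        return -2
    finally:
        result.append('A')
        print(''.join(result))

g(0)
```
XYA

tmp=0 causes ZeroDivisionError, caught, finally prints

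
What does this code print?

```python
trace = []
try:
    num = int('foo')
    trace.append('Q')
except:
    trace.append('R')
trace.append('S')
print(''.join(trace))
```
RS

Exception raised in try, caught by bare except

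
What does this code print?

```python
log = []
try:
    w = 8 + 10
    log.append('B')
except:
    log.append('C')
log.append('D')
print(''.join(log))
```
BD

No exception, try block completes normally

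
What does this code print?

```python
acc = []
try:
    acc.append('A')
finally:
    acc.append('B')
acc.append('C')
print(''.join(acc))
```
ABC

try/finally without except, no exception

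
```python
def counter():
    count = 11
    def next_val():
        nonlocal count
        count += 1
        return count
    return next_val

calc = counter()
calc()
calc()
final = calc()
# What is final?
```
14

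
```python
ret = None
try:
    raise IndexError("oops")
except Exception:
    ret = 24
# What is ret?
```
24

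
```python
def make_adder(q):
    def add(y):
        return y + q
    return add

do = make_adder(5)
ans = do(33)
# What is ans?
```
38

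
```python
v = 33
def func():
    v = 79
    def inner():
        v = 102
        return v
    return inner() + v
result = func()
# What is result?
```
181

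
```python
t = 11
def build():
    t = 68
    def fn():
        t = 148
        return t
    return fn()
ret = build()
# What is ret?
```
148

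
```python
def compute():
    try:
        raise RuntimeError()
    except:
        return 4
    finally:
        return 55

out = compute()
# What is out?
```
55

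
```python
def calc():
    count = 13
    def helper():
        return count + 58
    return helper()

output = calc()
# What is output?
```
71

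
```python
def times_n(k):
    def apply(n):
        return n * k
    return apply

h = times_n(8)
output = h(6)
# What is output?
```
48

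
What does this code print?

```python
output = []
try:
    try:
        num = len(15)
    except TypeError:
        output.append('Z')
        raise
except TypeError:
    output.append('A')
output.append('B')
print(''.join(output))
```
ZAB

raise without argument re-raises current exception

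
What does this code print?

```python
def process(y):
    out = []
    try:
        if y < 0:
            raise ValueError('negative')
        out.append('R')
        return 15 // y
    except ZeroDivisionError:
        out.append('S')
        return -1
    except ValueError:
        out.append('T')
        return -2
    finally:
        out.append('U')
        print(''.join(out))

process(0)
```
RSU

y=0 causes ZeroDivisionError, caught, finally prints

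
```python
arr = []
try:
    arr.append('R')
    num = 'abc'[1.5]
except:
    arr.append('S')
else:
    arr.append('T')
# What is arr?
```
['R', 'S']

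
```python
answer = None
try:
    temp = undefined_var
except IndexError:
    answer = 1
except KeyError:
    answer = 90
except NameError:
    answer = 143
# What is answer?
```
143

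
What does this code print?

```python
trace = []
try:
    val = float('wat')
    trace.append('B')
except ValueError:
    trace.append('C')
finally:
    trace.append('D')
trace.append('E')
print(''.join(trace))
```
CDE

finally always runs, even after exception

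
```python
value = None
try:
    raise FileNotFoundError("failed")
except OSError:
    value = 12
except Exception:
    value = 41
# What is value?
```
12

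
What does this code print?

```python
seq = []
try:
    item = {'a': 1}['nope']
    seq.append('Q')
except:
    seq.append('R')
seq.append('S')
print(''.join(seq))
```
RS

Exception raised in try, caught by bare except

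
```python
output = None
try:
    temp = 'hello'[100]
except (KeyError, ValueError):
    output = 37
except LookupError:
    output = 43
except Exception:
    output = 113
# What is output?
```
43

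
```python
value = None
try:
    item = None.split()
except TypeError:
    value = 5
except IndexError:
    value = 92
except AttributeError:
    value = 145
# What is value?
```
145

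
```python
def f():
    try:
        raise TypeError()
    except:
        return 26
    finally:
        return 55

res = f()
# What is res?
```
55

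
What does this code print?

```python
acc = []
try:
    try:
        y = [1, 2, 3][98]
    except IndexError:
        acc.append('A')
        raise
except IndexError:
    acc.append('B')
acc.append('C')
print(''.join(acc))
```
ABC

raise without argument re-raises current exception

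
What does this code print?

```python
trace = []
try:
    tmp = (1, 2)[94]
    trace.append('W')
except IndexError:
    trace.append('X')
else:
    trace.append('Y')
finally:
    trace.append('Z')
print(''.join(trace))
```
XZ

Exception: except runs, else skipped, finally runs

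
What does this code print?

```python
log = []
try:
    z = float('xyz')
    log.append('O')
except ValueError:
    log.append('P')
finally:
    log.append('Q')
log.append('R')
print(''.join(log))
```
PQR

finally always runs, even after exception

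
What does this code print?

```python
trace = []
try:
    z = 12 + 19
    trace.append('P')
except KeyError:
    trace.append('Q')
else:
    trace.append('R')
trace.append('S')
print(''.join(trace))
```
PRS

else block runs when no exception occurs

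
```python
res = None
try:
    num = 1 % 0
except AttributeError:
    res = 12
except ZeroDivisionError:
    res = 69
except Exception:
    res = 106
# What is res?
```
69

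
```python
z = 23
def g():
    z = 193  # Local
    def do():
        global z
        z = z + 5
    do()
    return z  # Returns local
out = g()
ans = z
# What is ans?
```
28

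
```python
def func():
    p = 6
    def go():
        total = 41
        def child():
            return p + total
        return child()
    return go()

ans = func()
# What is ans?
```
47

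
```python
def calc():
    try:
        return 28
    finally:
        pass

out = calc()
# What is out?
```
28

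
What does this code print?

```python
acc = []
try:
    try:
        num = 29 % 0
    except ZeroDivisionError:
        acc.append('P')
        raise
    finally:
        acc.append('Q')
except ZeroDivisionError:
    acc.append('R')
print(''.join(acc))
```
PQR

finally runs before re-raised exception propagates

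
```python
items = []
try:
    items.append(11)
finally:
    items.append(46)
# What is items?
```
[11, 46]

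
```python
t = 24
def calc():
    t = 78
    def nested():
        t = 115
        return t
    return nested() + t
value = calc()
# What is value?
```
193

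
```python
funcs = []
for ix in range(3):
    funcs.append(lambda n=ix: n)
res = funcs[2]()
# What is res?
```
2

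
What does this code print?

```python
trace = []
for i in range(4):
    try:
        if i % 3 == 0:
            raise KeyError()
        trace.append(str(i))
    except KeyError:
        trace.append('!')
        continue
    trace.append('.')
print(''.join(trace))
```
!1.2.!

continue in except skips rest of loop body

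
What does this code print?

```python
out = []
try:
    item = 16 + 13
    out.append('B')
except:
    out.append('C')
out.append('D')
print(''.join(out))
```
BD

No exception, try block completes normally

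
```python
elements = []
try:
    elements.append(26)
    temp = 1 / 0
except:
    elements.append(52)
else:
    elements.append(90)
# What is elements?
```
[26, 52]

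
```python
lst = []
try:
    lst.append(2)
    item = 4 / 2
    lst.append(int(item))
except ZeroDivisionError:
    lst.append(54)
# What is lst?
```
[2, 2]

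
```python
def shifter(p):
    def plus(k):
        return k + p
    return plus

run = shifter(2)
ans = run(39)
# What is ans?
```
41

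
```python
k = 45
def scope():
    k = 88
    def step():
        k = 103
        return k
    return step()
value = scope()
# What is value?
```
103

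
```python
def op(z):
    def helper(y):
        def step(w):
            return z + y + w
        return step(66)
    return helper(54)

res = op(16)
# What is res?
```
136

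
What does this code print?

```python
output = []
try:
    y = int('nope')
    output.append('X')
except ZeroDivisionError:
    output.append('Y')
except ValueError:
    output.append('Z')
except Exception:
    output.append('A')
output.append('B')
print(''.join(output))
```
ZB

ValueError matches before generic Exception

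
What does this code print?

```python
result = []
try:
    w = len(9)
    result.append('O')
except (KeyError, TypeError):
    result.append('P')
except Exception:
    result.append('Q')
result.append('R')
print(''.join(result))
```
PR

TypeError matches tuple containing it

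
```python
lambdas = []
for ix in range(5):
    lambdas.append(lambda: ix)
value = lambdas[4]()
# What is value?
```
4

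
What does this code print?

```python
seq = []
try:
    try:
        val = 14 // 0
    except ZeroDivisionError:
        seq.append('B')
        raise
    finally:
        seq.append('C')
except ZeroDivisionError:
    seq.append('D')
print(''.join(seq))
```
BCD

finally runs before re-raised exception propagates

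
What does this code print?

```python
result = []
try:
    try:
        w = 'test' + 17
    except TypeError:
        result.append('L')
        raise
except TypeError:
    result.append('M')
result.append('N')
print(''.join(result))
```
LMN

raise without argument re-raises current exception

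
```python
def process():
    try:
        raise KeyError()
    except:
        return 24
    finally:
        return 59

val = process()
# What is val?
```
59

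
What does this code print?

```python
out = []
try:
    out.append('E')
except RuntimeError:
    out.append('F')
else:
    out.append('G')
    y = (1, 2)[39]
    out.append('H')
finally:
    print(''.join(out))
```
EG

Try succeeds, else appends 'G', IndexError in else is uncaught, finally prints before exception propagates ('H' never appended)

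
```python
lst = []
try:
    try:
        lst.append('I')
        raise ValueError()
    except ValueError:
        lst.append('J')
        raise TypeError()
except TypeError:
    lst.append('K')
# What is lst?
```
['I', 'J', 'K']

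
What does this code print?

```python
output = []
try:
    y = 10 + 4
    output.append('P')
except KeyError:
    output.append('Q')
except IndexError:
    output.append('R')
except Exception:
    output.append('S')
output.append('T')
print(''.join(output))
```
PT

No exception, try block completes normally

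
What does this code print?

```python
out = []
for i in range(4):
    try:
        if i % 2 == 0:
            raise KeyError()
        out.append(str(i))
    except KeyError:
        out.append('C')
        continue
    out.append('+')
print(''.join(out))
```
C1+C3+

continue in except skips rest of loop body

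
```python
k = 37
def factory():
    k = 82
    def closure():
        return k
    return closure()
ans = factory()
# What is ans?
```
82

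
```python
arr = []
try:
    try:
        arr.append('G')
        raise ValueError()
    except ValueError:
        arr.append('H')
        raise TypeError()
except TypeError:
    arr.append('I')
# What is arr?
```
['G', 'H', 'I']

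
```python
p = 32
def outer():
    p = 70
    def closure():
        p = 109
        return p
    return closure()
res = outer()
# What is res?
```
109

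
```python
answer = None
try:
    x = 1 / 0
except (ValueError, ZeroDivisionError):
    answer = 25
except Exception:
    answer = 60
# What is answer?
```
25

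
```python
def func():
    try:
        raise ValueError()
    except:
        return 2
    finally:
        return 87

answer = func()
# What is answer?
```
87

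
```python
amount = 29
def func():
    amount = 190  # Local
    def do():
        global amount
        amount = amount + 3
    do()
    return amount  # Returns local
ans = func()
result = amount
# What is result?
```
32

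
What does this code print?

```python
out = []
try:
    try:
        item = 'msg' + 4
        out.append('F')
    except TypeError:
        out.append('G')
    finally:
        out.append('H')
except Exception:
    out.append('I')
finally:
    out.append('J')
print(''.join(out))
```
GHJ

Both finally blocks run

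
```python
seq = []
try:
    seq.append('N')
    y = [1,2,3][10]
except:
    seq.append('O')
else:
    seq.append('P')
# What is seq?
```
['N', 'O']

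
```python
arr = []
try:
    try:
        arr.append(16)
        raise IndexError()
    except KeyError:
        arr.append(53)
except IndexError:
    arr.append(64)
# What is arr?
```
[16, 64]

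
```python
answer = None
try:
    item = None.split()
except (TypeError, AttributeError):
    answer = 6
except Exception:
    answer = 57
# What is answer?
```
6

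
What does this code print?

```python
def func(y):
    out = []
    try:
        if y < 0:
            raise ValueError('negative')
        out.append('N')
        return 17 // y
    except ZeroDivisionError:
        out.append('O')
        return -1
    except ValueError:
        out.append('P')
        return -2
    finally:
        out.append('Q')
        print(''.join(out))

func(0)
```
NOQ

y=0 causes ZeroDivisionError, caught, finally prints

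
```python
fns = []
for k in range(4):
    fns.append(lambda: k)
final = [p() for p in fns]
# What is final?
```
[3, 3, 3, 3]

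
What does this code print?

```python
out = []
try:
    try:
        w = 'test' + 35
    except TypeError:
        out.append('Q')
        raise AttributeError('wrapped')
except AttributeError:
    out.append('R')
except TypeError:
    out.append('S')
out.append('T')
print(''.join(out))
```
QRT

AttributeError raised and caught, original TypeError not re-raised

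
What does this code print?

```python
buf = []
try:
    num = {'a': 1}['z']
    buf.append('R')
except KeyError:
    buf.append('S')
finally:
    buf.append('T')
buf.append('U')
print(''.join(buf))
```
STU

finally always runs, even after exception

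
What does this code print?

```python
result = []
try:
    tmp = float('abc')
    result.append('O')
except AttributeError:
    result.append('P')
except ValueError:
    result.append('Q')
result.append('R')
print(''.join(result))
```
QR

ValueError is caught by its specific handler, not AttributeError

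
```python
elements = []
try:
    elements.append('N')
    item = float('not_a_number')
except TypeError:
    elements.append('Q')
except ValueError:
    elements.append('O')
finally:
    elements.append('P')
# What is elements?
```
['N', 'O', 'P']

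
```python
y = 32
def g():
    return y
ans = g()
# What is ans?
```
32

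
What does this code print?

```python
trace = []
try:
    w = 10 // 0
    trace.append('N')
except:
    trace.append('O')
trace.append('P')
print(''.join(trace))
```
OP

Exception raised in try, caught by bare except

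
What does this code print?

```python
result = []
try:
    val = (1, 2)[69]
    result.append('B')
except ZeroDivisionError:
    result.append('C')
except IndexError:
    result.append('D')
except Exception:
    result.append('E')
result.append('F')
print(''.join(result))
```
DF

IndexError matches before generic Exception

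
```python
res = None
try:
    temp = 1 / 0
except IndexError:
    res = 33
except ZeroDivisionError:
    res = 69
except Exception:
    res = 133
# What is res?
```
69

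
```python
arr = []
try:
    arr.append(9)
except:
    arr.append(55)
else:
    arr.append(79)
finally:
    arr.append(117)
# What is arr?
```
[9, 79, 117]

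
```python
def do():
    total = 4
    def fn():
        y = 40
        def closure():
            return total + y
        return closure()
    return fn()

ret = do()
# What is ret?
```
44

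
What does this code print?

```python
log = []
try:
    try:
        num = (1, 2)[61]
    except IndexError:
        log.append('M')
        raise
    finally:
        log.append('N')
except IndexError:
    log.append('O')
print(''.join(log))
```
MNO

finally runs before re-raised exception propagates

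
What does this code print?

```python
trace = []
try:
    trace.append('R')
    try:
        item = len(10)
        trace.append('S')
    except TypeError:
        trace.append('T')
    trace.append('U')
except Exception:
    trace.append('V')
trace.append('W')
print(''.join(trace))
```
RTUW

Inner exception caught by inner handler, outer continues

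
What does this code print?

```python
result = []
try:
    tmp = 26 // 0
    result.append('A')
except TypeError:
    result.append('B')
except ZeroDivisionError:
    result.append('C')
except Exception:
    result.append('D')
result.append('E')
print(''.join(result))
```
CE

ZeroDivisionError matches before generic Exception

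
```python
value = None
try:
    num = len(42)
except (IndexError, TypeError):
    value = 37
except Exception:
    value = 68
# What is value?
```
37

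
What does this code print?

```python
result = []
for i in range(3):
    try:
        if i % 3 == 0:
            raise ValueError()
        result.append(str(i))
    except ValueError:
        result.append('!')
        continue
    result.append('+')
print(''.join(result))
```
!1+2+

continue in except skips rest of loop body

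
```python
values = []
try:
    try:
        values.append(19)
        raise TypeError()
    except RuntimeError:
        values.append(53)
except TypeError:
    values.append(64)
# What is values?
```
[19, 64]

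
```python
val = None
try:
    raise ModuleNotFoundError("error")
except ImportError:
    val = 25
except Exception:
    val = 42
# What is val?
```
25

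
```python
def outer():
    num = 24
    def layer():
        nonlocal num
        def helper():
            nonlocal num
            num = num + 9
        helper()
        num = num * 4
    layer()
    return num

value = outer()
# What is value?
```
132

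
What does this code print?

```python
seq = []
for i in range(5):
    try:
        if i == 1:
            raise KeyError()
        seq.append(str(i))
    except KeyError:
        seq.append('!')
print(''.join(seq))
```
0!234

Exception on i=1 caught, loop continues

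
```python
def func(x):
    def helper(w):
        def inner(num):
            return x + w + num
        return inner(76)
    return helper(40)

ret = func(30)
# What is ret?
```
146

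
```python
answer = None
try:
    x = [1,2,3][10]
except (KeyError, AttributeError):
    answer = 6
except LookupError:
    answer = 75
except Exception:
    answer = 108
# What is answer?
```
75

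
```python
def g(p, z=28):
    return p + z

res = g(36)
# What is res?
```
64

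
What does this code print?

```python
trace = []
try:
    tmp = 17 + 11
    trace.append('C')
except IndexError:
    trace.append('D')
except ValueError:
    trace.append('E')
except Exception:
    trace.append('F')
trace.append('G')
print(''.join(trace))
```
CG

No exception, try block completes normally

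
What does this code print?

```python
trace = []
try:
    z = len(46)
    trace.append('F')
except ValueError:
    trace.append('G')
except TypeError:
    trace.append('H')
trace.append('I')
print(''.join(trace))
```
HI

TypeError is caught by its specific handler, not ValueError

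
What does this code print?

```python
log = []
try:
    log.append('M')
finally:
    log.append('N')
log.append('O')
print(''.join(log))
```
MNO

try/finally without except, no exception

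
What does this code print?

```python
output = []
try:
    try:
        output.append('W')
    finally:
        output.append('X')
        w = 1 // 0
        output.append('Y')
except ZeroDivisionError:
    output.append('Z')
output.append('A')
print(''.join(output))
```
WXZA

Exception in inner finally caught by outer except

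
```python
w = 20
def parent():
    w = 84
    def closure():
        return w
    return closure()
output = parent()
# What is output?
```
84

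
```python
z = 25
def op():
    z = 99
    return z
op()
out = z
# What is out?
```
25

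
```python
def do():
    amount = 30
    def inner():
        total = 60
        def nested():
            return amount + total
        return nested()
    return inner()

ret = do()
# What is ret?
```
90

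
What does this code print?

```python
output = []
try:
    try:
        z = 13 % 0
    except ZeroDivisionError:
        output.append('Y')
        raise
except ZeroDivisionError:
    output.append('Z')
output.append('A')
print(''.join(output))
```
YZA

raise without argument re-raises current exception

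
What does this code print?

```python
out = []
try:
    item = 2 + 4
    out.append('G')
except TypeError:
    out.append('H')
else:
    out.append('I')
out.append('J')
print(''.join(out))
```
GIJ

else block runs when no exception occurs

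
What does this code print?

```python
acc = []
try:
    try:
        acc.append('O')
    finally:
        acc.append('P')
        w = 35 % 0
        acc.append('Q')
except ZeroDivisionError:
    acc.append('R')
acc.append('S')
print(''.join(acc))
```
OPRS

Exception in inner finally caught by outer except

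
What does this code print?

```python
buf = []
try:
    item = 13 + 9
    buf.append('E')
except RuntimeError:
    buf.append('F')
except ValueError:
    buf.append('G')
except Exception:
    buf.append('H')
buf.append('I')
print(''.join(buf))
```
EI

No exception, try block completes normally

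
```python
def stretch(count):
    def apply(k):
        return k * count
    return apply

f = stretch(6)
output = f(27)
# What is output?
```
162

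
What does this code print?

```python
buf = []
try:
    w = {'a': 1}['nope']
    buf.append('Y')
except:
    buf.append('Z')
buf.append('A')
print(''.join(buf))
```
ZA

Exception raised in try, caught by bare except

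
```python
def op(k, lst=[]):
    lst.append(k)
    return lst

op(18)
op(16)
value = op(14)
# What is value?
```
[18, 16, 14]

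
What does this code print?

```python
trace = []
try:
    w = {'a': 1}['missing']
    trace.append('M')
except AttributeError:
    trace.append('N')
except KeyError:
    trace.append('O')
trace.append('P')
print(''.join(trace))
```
OP

KeyError is caught by its specific handler, not AttributeError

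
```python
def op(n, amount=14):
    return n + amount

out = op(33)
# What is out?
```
47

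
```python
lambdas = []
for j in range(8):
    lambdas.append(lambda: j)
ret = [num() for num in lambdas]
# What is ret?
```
[7, 7, 7, 7, 7, 7, 7, 7]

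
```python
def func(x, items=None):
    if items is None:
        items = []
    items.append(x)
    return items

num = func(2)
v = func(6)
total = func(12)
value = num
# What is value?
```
[2]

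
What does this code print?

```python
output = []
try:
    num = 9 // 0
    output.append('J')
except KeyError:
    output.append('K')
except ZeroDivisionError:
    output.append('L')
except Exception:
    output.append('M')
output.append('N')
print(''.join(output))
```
LN

ZeroDivisionError matches before generic Exception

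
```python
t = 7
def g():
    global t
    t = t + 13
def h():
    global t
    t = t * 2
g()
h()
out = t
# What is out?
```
40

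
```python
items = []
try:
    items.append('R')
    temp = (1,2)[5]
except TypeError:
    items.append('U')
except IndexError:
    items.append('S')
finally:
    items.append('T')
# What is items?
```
['R', 'S', 'T']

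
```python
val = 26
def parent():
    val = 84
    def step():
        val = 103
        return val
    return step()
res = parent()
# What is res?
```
103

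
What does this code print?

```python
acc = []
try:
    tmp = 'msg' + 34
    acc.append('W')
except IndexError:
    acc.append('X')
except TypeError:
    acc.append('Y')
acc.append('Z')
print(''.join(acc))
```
YZ

TypeError is caught by its specific handler, not IndexError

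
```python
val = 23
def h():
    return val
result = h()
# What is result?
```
23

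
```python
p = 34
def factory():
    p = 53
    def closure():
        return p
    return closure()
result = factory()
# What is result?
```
53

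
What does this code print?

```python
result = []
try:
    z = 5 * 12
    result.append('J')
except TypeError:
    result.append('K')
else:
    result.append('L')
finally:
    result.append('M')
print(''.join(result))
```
JLM

else runs before finally when no exception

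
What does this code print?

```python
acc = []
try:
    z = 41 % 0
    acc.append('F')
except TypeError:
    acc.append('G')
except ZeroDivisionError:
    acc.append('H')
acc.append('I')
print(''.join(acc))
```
HI

ZeroDivisionError is caught by its specific handler, not TypeError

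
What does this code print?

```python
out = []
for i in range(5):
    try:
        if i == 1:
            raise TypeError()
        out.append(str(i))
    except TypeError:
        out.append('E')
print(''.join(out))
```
0E234

Exception on i=1 caught, loop continues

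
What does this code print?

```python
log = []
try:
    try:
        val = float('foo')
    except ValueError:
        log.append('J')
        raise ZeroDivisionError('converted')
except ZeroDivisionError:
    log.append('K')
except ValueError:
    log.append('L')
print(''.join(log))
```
JK

New ZeroDivisionError raised, caught by outer ZeroDivisionError handler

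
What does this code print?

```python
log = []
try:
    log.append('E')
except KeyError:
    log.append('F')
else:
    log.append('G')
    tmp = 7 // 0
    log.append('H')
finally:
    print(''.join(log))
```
EG

Try succeeds, else appends 'G', ZeroDivisionError in else is uncaught, finally prints before exception propagates ('H' never appended)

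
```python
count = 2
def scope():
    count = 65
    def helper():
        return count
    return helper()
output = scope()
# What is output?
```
65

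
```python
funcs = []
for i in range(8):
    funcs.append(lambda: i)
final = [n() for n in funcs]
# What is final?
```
[7, 7, 7, 7, 7, 7, 7, 7]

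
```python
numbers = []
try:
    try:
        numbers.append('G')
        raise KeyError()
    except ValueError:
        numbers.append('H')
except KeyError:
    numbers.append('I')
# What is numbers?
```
['G', 'I']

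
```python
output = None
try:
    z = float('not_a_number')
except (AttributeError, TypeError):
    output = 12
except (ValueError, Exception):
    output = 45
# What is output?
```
45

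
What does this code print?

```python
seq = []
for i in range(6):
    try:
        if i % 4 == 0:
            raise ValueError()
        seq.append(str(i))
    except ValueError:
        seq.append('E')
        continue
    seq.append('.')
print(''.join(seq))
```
E1.2.3.E5.

continue in except skips rest of loop body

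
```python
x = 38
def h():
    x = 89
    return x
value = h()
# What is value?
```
89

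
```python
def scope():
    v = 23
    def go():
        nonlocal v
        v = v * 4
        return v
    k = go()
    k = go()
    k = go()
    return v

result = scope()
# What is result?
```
1472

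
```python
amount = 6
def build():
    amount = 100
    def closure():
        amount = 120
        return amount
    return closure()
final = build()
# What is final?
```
120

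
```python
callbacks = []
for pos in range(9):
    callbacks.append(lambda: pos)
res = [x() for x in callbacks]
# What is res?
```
[8, 8, 8, 8, 8, 8, 8, 8, 8]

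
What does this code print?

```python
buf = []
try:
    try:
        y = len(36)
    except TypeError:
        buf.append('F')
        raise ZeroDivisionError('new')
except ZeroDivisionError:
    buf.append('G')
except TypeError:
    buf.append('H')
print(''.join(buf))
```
FG

New ZeroDivisionError raised, caught by outer ZeroDivisionError handler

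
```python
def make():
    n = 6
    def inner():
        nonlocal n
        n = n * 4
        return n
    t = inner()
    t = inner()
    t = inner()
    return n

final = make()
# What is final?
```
384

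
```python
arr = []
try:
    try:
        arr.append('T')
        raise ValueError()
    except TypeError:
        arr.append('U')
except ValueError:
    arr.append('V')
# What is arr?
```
['T', 'V']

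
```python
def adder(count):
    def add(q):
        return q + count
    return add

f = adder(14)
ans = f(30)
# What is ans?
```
44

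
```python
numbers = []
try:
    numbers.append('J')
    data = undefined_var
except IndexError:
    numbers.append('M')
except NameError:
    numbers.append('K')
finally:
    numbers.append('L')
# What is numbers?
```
['J', 'K', 'L']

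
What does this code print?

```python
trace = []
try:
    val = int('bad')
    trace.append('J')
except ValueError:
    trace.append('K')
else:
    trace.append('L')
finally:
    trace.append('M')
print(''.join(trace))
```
KM

Exception: except runs, else skipped, finally runs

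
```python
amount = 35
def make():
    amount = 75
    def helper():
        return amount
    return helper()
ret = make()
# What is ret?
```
75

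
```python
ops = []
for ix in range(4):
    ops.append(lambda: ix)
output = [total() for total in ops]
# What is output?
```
[3, 3, 3, 3]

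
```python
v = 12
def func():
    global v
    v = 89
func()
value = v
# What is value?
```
89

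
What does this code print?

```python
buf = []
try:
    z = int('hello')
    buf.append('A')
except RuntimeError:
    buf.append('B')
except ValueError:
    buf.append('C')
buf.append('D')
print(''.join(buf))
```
CD

ValueError is caught by its specific handler, not RuntimeError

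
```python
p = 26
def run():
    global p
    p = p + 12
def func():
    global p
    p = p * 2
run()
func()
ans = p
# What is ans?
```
76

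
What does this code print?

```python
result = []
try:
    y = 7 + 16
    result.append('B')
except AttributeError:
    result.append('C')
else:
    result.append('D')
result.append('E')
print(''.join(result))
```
BDE

else block runs when no exception occurs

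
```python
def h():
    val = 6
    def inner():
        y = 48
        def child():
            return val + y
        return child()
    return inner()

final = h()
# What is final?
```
54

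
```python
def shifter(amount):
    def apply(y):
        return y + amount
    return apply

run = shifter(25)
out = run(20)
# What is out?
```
45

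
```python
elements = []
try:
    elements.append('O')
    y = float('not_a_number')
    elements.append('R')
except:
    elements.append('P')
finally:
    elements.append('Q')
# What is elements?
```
['O', 'P', 'Q']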